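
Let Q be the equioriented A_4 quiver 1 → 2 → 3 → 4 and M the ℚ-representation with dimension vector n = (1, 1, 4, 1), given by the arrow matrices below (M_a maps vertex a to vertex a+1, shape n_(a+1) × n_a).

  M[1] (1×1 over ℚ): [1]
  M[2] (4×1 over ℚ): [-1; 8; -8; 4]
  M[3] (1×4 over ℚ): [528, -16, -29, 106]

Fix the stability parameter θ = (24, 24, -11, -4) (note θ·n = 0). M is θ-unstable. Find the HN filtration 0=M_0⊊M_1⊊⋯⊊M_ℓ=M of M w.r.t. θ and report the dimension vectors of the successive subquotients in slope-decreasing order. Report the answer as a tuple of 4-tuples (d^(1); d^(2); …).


Barcode: M ≅ I[1,3], I[3,3]^2, I[3,4]. HN layers by μ_θ (3 steps, strictly decreasing):
  μ^(1)=37/3; μ^(2)=-4; μ^(3)=-11

((1, 1, 1, 0); (0, 0, 0, 1); (0, 0, 3, 0))


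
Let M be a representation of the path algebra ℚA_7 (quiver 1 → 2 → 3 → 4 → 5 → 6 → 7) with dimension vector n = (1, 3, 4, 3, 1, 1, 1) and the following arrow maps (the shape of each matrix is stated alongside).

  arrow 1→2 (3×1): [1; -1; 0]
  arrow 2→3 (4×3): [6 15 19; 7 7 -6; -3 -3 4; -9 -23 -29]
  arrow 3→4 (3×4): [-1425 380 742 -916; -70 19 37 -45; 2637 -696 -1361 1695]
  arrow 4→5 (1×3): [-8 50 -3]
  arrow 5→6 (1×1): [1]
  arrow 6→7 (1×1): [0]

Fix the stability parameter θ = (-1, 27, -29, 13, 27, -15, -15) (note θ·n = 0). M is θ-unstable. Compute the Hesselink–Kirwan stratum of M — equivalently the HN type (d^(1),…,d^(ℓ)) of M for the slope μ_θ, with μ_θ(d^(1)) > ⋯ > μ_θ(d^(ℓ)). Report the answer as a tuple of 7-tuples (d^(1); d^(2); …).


Via rank(M_{q-1}∘⋯∘M_p): M ≅ I[1,6], I[2,4]^2, I[3,3], I[7,7].
μ_θ-semistable layers: μ^(1)=13; μ^(2)=25/3; μ^(3)=-1; μ^(4)=-15; μ^(5)=-29

((0, 0, 0, 2, 0, 0, 0); (0, 0, 0, 1, 1, 1, 0); (1, 3, 3, 0, 0, 0, 0); (0, 0, 0, 0, 0, 0, 1); (0, 0, 1, 0, 0, 0, 0))


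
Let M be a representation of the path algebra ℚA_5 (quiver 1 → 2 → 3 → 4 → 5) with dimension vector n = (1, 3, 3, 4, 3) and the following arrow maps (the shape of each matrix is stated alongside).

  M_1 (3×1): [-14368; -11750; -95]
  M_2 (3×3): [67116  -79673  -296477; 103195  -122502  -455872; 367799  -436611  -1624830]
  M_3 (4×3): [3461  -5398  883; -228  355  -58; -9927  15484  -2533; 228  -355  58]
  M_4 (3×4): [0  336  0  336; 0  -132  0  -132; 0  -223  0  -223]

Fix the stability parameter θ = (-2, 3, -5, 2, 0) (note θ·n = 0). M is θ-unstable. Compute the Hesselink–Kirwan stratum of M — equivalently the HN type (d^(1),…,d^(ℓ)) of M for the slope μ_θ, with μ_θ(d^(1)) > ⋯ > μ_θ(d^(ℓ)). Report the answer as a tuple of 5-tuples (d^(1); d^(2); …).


Via rank(M_{q-1}∘⋯∘M_p): M ≅ I[1,4], I[2,3], I[2,4], I[4,4], I[4,5], I[5,5]^2.
μ_θ-semistable layers: μ^(1)=2; μ^(2)=1; μ^(3)=0; μ^(4)=-1; μ^(5)=-2

((0, 0, 0, 3, 0); (0, 0, 0, 1, 1); (0, 0, 0, 0, 2); (0, 3, 3, 0, 0); (1, 0, 0, 0, 0))


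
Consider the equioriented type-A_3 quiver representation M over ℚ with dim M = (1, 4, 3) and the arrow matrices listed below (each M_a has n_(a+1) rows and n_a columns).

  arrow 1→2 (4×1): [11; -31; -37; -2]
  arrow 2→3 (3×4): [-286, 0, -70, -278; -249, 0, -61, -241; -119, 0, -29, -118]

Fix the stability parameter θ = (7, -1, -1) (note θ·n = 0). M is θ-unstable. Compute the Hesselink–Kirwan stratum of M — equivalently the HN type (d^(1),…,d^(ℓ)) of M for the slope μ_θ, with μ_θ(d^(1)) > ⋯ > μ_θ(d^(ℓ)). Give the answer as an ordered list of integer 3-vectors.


Interval decomposition of M: I[1,2], I[2,2], I[2,3]^2, I[3,3].
HN type (ℓ=2): μ^(1)=3; μ^(2)=-1

((1, 1, 0); (0, 3, 3))


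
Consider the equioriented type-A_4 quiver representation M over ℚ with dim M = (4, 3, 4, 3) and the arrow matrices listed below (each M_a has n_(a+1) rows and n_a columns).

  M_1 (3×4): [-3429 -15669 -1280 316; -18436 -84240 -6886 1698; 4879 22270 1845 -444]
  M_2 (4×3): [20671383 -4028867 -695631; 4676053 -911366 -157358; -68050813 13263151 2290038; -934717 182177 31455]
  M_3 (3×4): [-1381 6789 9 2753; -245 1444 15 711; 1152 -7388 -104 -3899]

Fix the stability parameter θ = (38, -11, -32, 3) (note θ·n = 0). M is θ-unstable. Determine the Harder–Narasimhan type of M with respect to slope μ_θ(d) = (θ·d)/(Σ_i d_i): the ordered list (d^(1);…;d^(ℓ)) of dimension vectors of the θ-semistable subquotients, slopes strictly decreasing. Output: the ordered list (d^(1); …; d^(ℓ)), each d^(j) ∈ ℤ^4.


Barcode: M ≅ I[1,1], I[1,4]^3, I[3,3]. HN layers by μ_θ (4 steps, strictly decreasing):
  μ^(1)=38; μ^(2)=3; μ^(3)=-5/3; μ^(4)=-32

((1, 0, 0, 0); (0, 0, 0, 3); (3, 3, 3, 0); (0, 0, 1, 0))


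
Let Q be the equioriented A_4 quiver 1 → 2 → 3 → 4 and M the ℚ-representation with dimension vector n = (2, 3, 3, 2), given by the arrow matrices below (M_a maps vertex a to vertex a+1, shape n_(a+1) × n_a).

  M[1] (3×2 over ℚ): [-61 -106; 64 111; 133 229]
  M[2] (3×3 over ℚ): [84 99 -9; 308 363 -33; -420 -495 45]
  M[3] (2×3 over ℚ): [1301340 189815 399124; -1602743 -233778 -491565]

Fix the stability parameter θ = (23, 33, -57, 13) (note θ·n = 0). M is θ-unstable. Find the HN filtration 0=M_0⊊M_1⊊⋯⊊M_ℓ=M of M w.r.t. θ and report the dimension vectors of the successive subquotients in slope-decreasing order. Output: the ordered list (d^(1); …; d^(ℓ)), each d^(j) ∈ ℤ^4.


Via rank(M_{q-1}∘⋯∘M_p): M ≅ I[1,2], I[1,4], I[2,2], I[3,3], I[3,4].
μ_θ-semistable layers: μ^(1)=33; μ^(2)=23; μ^(3)=13; μ^(4)=-1/3; μ^(5)=-57

((0, 2, 0, 0); (1, 0, 0, 0); (0, 0, 0, 2); (1, 1, 1, 0); (0, 0, 2, 0))


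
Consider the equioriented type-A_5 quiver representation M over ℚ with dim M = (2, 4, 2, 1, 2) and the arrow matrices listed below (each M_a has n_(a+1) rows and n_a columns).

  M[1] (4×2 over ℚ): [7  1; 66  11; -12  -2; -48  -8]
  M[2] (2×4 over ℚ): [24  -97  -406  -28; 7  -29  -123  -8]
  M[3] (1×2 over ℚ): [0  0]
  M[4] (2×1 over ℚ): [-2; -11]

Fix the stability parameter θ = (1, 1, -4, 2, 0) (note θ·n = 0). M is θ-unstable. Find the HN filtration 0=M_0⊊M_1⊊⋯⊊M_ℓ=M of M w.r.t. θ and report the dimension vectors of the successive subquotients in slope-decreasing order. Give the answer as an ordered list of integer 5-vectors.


Barcode: M ≅ I[1,3]^2, I[2,2]^2, I[4,5], I[5,5]. HN layers by μ_θ (3 steps, strictly decreasing):
  μ^(1)=1; μ^(2)=0; μ^(3)=-2/3

((0, 2, 0, 1, 1); (0, 0, 0, 0, 1); (2, 2, 2, 0, 0))


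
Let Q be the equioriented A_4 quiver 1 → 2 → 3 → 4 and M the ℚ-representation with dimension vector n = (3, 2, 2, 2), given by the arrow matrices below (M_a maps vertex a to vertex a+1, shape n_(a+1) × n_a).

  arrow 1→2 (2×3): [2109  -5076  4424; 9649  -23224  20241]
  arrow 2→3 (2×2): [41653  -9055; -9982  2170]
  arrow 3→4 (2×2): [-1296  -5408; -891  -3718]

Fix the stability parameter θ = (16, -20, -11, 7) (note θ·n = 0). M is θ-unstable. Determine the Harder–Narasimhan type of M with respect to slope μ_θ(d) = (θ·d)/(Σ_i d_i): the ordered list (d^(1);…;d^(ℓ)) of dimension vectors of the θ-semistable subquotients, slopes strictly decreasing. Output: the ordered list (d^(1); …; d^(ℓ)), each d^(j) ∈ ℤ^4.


Barcode: M ≅ I[1,1], I[1,2], I[1,4], I[3,3], I[4,4]. HN layers by μ_θ (5 steps, strictly decreasing):
  μ^(1)=16; μ^(2)=7; μ^(3)=-2; μ^(4)=-5; μ^(5)=-11

((1, 0, 0, 0); (0, 0, 0, 2); (1, 1, 0, 0); (1, 1, 1, 0); (0, 0, 1, 0))


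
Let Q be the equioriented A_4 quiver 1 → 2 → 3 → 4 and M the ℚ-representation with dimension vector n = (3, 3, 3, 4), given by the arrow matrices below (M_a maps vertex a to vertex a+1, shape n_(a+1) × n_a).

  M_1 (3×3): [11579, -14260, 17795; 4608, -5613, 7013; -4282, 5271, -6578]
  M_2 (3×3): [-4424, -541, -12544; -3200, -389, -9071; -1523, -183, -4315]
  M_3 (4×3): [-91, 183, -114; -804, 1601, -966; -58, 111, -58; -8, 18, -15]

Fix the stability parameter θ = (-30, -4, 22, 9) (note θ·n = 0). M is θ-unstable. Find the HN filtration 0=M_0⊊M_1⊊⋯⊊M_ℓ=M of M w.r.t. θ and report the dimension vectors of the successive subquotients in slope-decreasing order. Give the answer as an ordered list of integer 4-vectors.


Via rank(M_{q-1}∘⋯∘M_p): M ≅ I[1,4]^3, I[4,4].
μ_θ-semistable layers: μ^(1)=31/2; μ^(2)=9; μ^(3)=-4; μ^(4)=-30

((0, 0, 3, 3); (0, 0, 0, 1); (0, 3, 0, 0); (3, 0, 0, 0))


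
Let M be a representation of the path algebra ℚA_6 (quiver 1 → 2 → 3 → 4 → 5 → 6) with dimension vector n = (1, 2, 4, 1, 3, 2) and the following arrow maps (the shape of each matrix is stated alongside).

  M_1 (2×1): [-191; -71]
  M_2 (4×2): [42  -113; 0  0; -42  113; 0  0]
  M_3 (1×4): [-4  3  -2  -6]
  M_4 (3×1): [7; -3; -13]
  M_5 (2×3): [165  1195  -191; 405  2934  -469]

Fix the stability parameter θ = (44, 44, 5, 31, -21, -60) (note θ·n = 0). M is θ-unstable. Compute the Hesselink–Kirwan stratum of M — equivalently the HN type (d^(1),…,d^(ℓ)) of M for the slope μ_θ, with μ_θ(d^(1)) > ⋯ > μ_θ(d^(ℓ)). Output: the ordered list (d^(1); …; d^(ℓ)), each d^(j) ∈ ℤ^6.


Via rank(M_{q-1}∘⋯∘M_p): M ≅ I[1,6], I[2,2], I[3,3]^3, I[5,5], I[5,6].
μ_θ-semistable layers: μ^(1)=44; μ^(2)=43/6; μ^(3)=5; μ^(4)=-21; μ^(5)=-81/2

((0, 1, 0, 0, 0, 0); (1, 1, 1, 1, 1, 1); (0, 0, 3, 0, 0, 0); (0, 0, 0, 0, 1, 0); (0, 0, 0, 0, 1, 1))


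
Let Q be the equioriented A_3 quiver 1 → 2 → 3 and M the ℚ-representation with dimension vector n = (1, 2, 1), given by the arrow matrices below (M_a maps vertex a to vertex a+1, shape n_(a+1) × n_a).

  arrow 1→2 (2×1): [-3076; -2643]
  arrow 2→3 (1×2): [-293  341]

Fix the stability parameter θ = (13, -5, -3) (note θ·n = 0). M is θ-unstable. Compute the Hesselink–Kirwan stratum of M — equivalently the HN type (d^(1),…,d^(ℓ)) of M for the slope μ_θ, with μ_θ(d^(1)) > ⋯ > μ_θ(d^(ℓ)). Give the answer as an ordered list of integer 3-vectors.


Via rank(M_{q-1}∘⋯∘M_p): M ≅ I[1,3], I[2,2].
μ_θ-semistable layers: μ^(1)=5/3; μ^(2)=-5

((1, 1, 1); (0, 1, 0))


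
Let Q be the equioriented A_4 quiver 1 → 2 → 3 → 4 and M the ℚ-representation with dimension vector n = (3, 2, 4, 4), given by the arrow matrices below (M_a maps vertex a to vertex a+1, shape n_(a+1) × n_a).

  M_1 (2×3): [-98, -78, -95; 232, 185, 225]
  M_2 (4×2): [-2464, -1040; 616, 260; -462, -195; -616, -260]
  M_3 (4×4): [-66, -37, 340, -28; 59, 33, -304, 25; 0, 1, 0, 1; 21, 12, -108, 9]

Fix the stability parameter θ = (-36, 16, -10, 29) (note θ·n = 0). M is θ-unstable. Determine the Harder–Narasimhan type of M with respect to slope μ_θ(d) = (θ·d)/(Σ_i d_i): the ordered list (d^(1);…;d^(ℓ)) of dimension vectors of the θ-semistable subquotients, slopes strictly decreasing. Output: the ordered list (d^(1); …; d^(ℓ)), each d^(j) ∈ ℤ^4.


Interval decomposition of M: I[1,1], I[1,2], I[1,3], I[3,4]^3, I[4,4].
HN type (ℓ=5): μ^(1)=29; μ^(2)=16; μ^(3)=3; μ^(4)=-10; μ^(5)=-36

((0, 0, 0, 4); (0, 1, 0, 0); (0, 1, 1, 0); (0, 0, 3, 0); (3, 0, 0, 0))


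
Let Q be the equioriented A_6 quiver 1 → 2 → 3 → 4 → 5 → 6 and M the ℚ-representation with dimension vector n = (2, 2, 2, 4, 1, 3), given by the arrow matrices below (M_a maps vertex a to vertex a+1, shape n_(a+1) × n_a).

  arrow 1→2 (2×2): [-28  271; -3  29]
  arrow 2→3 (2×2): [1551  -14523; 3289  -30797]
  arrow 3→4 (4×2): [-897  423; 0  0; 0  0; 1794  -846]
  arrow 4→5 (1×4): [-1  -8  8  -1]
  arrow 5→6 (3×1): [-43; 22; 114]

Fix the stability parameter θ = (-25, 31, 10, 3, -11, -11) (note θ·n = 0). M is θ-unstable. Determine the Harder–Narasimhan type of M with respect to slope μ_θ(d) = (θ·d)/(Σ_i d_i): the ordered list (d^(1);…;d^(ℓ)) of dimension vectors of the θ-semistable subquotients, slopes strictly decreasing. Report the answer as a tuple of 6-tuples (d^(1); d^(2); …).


Interval decomposition of M: I[1,2], I[1,3], I[3,6], I[4,4]^3, I[6,6]^2.
HN type (ℓ=6): μ^(1)=31; μ^(2)=41/2; μ^(3)=3; μ^(4)=-9/4; μ^(5)=-11; μ^(6)=-25

((0, 1, 0, 0, 0, 0); (0, 1, 1, 0, 0, 0); (0, 0, 0, 3, 0, 0); (0, 0, 1, 1, 1, 1); (0, 0, 0, 0, 0, 2); (2, 0, 0, 0, 0, 0))


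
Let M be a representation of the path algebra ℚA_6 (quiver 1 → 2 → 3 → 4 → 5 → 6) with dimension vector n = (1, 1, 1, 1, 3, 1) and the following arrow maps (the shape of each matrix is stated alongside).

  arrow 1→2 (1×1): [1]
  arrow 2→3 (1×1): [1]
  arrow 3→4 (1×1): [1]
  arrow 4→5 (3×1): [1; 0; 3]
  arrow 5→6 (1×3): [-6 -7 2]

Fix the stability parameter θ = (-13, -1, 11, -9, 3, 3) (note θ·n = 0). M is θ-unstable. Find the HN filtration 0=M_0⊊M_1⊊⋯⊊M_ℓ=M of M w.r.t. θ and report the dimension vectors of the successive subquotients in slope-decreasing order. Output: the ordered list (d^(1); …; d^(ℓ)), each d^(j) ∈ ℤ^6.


Via rank(M_{q-1}∘⋯∘M_p): M ≅ I[1,5], I[5,5], I[5,6].
μ_θ-semistable layers: μ^(1)=3; μ^(2)=1; μ^(3)=-1; μ^(4)=-13

((0, 0, 0, 0, 3, 1); (0, 0, 1, 1, 0, 0); (0, 1, 0, 0, 0, 0); (1, 0, 0, 0, 0, 0))


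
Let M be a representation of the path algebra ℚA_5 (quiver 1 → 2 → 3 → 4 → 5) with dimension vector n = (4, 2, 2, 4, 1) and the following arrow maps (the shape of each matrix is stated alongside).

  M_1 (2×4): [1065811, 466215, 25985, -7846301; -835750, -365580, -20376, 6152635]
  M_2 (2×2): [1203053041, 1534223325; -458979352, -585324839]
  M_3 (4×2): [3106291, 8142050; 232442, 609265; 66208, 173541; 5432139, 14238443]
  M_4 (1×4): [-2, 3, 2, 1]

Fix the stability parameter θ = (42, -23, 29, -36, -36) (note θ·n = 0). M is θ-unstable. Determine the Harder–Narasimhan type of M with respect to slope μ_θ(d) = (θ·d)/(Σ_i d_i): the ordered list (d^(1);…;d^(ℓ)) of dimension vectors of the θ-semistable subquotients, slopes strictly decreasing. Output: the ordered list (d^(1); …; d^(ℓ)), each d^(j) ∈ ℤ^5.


Barcode: M ≅ I[1,1]^2, I[1,4], I[1,5], I[4,4]^2. HN layers by μ_θ (4 steps, strictly decreasing):
  μ^(1)=42; μ^(2)=3; μ^(3)=-24/5; μ^(4)=-36

((2, 0, 0, 0, 0); (1, 1, 1, 1, 0); (1, 1, 1, 1, 1); (0, 0, 0, 2, 0))


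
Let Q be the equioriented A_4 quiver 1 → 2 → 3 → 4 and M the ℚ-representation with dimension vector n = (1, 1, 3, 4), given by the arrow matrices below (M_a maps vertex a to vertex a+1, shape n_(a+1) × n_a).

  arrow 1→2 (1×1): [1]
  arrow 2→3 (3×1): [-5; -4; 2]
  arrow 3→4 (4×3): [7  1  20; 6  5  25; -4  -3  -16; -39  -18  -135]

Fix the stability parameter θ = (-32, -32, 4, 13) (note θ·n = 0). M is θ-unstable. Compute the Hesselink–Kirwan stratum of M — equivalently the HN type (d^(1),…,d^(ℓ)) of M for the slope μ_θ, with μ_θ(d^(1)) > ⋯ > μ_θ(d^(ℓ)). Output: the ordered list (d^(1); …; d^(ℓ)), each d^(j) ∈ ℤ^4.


Interval decomposition of M: I[1,4], I[3,4]^2, I[4,4].
HN type (ℓ=3): μ^(1)=13; μ^(2)=4; μ^(3)=-32

((0, 0, 0, 4); (0, 0, 3, 0); (1, 1, 0, 0))


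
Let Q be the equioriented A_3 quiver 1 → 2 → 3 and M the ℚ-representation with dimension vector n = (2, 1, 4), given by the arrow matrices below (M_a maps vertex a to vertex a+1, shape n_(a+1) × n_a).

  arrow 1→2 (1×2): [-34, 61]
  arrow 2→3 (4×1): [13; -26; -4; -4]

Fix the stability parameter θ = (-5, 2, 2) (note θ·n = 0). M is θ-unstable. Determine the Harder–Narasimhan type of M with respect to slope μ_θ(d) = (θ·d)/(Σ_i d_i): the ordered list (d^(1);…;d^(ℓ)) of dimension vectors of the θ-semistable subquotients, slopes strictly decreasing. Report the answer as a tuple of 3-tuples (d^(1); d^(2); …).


Barcode: M ≅ I[1,1], I[1,3], I[3,3]^3. HN layers by μ_θ (2 steps, strictly decreasing):
  μ^(1)=2; μ^(2)=-5

((0, 1, 4); (2, 0, 0))


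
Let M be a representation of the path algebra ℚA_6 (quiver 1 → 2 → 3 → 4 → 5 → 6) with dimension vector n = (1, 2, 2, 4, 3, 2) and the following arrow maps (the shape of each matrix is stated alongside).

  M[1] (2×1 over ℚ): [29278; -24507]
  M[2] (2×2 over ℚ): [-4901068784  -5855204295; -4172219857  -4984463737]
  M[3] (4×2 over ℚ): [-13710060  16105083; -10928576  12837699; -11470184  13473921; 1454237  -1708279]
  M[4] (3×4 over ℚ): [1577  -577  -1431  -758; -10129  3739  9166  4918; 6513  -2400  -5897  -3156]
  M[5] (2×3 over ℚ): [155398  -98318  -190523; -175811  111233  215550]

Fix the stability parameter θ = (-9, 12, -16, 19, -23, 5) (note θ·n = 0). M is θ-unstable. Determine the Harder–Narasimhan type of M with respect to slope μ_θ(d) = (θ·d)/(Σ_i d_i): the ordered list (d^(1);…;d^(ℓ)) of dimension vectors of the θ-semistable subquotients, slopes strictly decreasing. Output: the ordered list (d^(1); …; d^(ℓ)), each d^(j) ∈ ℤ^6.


Interval decomposition of M: I[1,6], I[2,5], I[4,4], I[4,6].
HN type (ℓ=4): μ^(1)=19; μ^(2)=5; μ^(3)=-2; μ^(4)=-9

((0, 0, 0, 1, 0, 0); (0, 0, 0, 0, 0, 2); (0, 2, 2, 3, 3, 0); (1, 0, 0, 0, 0, 0))


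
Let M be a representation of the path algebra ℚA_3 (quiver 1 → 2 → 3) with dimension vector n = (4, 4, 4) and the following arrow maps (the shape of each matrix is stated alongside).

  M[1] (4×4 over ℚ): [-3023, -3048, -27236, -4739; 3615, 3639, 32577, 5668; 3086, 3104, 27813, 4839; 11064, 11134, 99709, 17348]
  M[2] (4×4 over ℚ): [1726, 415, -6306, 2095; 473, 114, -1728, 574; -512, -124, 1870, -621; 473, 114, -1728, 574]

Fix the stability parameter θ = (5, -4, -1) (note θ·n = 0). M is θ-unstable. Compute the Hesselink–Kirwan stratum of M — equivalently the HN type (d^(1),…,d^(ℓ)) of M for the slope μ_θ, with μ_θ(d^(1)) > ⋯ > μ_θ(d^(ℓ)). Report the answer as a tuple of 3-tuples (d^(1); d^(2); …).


Barcode: M ≅ I[1,2], I[1,3]^3, I[3,3]. HN layers by μ_θ (3 steps, strictly decreasing):
  μ^(1)=1/2; μ^(2)=0; μ^(3)=-1

((1, 1, 0); (3, 3, 3); (0, 0, 1))


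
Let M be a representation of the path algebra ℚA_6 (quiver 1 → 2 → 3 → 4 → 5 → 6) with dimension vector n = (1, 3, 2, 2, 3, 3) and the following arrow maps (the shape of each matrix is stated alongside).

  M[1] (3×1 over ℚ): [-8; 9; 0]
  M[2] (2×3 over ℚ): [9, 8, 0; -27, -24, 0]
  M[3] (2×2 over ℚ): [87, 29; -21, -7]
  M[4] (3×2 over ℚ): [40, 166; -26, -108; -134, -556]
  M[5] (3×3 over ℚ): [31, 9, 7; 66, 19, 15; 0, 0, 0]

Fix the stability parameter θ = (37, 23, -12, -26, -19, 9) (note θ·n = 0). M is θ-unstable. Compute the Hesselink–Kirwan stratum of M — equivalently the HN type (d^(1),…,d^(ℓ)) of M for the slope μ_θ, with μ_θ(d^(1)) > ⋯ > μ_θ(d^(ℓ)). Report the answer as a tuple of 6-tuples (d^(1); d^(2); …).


Barcode: M ≅ I[1,2], I[2,2], I[2,3], I[3,6], I[4,5], I[5,6], I[6,6]. HN layers by μ_θ (6 steps, strictly decreasing):
  μ^(1)=30; μ^(2)=23; μ^(3)=9; μ^(4)=11/2; μ^(5)=-19; μ^(6)=-26

((1, 1, 0, 0, 0, 0); (0, 1, 0, 0, 0, 0); (0, 0, 0, 0, 0, 3); (0, 1, 1, 0, 0, 0); (0, 0, 1, 1, 3, 0); (0, 0, 0, 1, 0, 0))


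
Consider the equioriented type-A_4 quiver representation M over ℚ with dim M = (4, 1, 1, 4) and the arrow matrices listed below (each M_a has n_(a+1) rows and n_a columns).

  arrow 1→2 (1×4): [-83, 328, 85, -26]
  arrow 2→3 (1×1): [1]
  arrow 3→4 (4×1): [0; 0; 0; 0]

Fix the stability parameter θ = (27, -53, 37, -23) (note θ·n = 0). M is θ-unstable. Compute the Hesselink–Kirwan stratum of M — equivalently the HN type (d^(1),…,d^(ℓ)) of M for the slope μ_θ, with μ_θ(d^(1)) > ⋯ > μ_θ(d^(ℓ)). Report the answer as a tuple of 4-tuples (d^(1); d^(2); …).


Interval decomposition of M: I[1,1]^3, I[1,3], I[4,4]^4.
HN type (ℓ=4): μ^(1)=37; μ^(2)=27; μ^(3)=-13; μ^(4)=-23

((0, 0, 1, 0); (3, 0, 0, 0); (1, 1, 0, 0); (0, 0, 0, 4))


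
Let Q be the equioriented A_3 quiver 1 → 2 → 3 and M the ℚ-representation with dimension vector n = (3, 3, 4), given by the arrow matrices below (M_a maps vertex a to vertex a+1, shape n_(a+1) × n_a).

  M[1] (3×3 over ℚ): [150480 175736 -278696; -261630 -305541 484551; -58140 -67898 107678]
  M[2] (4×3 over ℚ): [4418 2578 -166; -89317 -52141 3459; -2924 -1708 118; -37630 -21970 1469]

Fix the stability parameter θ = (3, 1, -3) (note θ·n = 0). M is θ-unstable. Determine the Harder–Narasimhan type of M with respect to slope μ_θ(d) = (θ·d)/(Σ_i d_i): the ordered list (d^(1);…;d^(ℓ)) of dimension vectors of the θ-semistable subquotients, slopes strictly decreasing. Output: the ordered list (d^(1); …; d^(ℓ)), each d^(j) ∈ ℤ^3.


Barcode: M ≅ I[1,1]^2, I[1,3], I[2,3]^2, I[3,3]. HN layers by μ_θ (4 steps, strictly decreasing):
  μ^(1)=3; μ^(2)=1/3; μ^(3)=-1; μ^(4)=-3

((2, 0, 0); (1, 1, 1); (0, 2, 2); (0, 0, 1))


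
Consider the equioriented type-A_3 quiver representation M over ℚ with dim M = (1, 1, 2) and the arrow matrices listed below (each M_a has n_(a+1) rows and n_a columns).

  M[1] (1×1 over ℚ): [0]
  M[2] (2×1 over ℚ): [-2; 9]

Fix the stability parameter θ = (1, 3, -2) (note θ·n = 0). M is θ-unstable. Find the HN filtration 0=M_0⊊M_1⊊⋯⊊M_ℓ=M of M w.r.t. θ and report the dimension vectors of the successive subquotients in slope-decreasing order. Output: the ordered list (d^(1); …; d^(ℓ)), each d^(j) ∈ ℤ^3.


Barcode: M ≅ I[1,1], I[2,3], I[3,3]. HN layers by μ_θ (3 steps, strictly decreasing):
  μ^(1)=1; μ^(2)=1/2; μ^(3)=-2

((1, 0, 0); (0, 1, 1); (0, 0, 1))


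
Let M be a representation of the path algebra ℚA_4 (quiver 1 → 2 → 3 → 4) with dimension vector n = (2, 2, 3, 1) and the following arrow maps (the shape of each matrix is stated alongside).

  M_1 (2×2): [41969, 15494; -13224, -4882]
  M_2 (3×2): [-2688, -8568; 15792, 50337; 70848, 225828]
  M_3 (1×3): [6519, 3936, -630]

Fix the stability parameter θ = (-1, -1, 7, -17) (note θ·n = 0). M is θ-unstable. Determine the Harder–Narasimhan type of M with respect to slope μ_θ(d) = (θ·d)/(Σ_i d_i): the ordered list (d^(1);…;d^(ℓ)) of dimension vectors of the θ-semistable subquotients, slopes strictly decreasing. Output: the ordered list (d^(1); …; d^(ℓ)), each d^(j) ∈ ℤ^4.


Barcode: M ≅ I[1,2], I[1,3], I[3,3], I[3,4]. HN layers by μ_θ (3 steps, strictly decreasing):
  μ^(1)=7; μ^(2)=-1; μ^(3)=-5

((0, 0, 2, 0); (2, 2, 0, 0); (0, 0, 1, 1))


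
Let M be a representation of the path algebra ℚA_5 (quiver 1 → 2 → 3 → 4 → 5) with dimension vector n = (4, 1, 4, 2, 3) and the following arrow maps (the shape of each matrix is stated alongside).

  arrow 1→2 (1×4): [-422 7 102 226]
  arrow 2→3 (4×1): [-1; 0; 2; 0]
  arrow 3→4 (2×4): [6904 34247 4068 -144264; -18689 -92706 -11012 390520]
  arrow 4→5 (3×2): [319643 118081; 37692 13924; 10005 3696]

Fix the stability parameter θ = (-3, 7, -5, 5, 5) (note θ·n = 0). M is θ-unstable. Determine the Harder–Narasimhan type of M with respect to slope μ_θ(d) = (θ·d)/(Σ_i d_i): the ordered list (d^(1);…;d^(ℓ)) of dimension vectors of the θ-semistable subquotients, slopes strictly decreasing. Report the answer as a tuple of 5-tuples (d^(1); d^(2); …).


Barcode: M ≅ I[1,1]^3, I[1,5], I[3,3]^2, I[3,5], I[5,5]. HN layers by μ_θ (4 steps, strictly decreasing):
  μ^(1)=5; μ^(2)=1; μ^(3)=-3; μ^(4)=-5

((0, 0, 0, 2, 3); (0, 1, 1, 0, 0); (4, 0, 0, 0, 0); (0, 0, 3, 0, 0))


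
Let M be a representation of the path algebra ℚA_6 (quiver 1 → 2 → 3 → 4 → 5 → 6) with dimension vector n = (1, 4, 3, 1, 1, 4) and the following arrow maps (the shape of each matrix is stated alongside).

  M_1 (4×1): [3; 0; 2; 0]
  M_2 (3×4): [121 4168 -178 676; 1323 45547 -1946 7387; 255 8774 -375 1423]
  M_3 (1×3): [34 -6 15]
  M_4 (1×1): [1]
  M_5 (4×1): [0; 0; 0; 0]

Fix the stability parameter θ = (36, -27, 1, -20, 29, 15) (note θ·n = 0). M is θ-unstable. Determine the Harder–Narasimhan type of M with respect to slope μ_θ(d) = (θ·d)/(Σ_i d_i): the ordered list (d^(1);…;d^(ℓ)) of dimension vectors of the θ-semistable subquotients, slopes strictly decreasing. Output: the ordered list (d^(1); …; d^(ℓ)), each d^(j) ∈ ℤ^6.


Barcode: M ≅ I[1,5], I[2,2], I[2,3]^2, I[6,6]^4. HN layers by μ_θ (5 steps, strictly decreasing):
  μ^(1)=29; μ^(2)=15; μ^(3)=1; μ^(4)=-5/2; μ^(5)=-27

((0, 0, 0, 0, 1, 0); (0, 0, 0, 0, 0, 4); (0, 0, 2, 0, 0, 0); (1, 1, 1, 1, 0, 0); (0, 3, 0, 0, 0, 0))


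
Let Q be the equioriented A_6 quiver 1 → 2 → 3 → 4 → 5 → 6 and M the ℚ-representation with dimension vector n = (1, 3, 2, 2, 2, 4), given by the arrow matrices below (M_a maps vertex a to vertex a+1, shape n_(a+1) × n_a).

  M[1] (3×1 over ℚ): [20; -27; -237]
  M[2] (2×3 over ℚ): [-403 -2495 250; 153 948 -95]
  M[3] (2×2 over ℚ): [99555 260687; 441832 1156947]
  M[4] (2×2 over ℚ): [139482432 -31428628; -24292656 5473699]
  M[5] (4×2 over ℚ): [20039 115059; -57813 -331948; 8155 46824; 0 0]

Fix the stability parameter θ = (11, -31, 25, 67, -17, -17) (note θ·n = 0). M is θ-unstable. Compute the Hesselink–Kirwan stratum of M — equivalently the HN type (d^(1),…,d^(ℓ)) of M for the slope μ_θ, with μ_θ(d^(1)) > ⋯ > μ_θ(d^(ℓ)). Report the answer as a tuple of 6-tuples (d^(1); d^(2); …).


Barcode: M ≅ I[1,6], I[2,2], I[2,4], I[5,6], I[6,6]^2. HN layers by μ_θ (6 steps, strictly decreasing):
  μ^(1)=67; μ^(2)=25; μ^(3)=29/2; μ^(4)=-10; μ^(5)=-17; μ^(6)=-31

((0, 0, 0, 1, 0, 0); (0, 0, 1, 0, 0, 0); (0, 0, 1, 1, 1, 1); (1, 1, 0, 0, 0, 0); (0, 0, 0, 0, 1, 3); (0, 2, 0, 0, 0, 0))


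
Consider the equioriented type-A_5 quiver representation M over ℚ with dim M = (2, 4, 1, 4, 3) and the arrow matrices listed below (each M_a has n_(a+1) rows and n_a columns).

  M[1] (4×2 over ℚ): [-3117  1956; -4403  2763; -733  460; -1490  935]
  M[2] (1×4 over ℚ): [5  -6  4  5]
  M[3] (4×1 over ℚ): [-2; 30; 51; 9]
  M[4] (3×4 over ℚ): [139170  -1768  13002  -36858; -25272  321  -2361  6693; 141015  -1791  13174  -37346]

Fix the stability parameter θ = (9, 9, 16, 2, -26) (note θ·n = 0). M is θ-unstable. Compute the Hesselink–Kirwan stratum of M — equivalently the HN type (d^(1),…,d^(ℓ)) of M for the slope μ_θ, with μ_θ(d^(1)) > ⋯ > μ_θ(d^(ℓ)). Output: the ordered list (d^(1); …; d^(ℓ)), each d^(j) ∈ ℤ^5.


Via rank(M_{q-1}∘⋯∘M_p): M ≅ I[1,2], I[1,4], I[2,2]^2, I[4,4], I[4,5]^2, I[5,5].
μ_θ-semistable layers: μ^(1)=9; μ^(2)=2; μ^(3)=-12; μ^(4)=-26

((2, 4, 1, 1, 0); (0, 0, 0, 1, 0); (0, 0, 0, 2, 2); (0, 0, 0, 0, 1))


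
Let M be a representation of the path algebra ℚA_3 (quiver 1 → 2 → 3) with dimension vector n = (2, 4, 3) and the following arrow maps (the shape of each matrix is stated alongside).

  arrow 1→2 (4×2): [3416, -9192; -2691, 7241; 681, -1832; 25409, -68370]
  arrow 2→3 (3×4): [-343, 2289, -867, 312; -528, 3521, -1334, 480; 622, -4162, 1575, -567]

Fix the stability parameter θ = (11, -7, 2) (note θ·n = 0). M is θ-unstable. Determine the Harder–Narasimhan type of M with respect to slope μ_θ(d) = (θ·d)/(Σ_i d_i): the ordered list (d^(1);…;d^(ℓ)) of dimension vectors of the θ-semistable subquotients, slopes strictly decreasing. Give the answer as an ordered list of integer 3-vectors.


Via rank(M_{q-1}∘⋯∘M_p): M ≅ I[1,3]^2, I[2,2], I[2,3].
μ_θ-semistable layers: μ^(1)=2; μ^(2)=-7

((2, 2, 3); (0, 2, 0))


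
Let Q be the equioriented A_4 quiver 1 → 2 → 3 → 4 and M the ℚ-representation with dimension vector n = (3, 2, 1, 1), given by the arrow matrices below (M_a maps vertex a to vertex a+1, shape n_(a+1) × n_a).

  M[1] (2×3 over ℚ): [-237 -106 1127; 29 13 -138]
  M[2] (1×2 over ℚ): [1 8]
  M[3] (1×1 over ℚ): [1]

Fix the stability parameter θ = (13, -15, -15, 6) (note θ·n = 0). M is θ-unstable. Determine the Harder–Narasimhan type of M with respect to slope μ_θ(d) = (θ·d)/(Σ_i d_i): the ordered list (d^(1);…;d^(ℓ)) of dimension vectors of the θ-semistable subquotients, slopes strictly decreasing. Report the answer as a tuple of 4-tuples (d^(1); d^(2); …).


Barcode: M ≅ I[1,1], I[1,2], I[1,4]. HN layers by μ_θ (4 steps, strictly decreasing):
  μ^(1)=13; μ^(2)=6; μ^(3)=-1; μ^(4)=-17/3

((1, 0, 0, 0); (0, 0, 0, 1); (1, 1, 0, 0); (1, 1, 1, 0))


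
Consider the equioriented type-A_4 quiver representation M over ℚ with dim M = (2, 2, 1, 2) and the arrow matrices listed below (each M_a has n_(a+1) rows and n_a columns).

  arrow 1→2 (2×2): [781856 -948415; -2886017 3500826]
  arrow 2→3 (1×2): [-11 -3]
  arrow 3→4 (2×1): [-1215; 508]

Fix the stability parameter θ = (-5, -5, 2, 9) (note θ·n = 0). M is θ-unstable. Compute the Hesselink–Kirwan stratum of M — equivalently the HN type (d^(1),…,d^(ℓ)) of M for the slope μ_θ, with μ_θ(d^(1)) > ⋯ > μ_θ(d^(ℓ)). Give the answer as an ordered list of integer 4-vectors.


Via rank(M_{q-1}∘⋯∘M_p): M ≅ I[1,2], I[1,4], I[4,4].
μ_θ-semistable layers: μ^(1)=9; μ^(2)=2; μ^(3)=-5

((0, 0, 0, 2); (0, 0, 1, 0); (2, 2, 0, 0))


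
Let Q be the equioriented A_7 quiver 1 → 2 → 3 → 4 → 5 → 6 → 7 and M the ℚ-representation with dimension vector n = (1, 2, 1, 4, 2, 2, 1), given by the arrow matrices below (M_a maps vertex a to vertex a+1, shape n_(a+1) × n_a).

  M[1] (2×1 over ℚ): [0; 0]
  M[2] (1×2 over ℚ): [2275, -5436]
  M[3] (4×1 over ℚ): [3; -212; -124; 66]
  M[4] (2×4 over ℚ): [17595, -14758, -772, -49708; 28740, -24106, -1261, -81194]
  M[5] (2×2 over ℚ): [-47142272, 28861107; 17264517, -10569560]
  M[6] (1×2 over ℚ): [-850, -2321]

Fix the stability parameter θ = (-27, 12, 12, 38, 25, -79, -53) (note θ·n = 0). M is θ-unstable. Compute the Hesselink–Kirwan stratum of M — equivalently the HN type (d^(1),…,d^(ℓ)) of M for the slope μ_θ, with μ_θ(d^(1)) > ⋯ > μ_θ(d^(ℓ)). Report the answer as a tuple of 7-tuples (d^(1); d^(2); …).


Via rank(M_{q-1}∘⋯∘M_p): M ≅ I[1,1], I[2,2], I[2,7], I[4,4]^2, I[4,6].
μ_θ-semistable layers: μ^(1)=38; μ^(2)=12; μ^(3)=-16/3; μ^(4)=-15/2; μ^(5)=-27

((0, 0, 0, 2, 0, 0, 0); (0, 1, 0, 0, 0, 0, 0); (0, 0, 0, 1, 1, 1, 0); (0, 1, 1, 1, 1, 1, 1); (1, 0, 0, 0, 0, 0, 0))


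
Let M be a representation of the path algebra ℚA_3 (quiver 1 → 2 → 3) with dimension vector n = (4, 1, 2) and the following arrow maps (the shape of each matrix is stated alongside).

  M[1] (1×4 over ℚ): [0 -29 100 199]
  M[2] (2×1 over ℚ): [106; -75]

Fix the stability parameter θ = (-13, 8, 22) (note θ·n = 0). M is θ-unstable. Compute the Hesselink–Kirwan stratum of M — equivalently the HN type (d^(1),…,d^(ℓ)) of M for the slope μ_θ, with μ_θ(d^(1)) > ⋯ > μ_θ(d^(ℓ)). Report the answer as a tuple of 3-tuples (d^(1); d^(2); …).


Interval decomposition of M: I[1,1]^3, I[1,3], I[3,3].
HN type (ℓ=3): μ^(1)=22; μ^(2)=8; μ^(3)=-13

((0, 0, 2); (0, 1, 0); (4, 0, 0))


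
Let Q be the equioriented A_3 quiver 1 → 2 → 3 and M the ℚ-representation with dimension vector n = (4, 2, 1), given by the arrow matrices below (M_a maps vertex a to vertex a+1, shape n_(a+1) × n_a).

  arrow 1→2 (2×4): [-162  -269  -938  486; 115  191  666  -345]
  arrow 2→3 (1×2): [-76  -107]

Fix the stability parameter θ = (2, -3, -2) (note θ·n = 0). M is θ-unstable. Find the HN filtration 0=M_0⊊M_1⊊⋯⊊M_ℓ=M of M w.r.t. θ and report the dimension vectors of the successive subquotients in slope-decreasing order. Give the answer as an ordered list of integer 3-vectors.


Interval decomposition of M: I[1,1]^2, I[1,2], I[1,3].
HN type (ℓ=3): μ^(1)=2; μ^(2)=-1/2; μ^(3)=-1

((2, 0, 0); (1, 1, 0); (1, 1, 1))


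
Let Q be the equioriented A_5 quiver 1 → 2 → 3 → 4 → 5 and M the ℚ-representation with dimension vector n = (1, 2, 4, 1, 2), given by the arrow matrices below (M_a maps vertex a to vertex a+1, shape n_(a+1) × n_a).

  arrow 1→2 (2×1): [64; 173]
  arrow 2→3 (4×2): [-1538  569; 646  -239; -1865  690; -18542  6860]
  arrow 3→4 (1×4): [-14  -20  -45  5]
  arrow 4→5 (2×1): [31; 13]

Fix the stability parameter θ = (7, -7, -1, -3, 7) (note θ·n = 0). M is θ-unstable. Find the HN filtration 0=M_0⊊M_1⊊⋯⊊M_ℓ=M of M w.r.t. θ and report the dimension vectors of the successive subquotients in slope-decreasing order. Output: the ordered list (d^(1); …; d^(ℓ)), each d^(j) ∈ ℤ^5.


Interval decomposition of M: I[1,3], I[2,5], I[3,3]^2, I[5,5].
HN type (ℓ=5): μ^(1)=7; μ^(2)=-1/3; μ^(3)=-1; μ^(4)=-2; μ^(5)=-7

((0, 0, 0, 0, 2); (1, 1, 1, 0, 0); (0, 0, 2, 0, 0); (0, 0, 1, 1, 0); (0, 1, 0, 0, 0))


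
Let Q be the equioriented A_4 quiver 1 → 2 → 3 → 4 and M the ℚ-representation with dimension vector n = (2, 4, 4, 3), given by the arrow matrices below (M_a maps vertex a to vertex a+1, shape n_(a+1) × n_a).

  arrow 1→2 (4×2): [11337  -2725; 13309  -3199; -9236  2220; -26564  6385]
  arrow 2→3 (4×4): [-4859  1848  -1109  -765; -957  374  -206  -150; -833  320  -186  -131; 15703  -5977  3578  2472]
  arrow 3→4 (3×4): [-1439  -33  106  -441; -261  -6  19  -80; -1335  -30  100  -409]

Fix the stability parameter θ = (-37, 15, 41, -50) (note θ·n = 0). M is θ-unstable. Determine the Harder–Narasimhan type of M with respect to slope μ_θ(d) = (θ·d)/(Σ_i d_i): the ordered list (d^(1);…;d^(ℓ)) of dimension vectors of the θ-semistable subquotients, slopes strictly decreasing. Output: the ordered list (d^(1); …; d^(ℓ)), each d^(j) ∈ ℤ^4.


Barcode: M ≅ I[1,4]^2, I[2,3], I[2,4]. HN layers by μ_θ (4 steps, strictly decreasing):
  μ^(1)=41; μ^(2)=15; μ^(3)=2; μ^(4)=-37

((0, 0, 1, 0); (0, 1, 0, 0); (0, 3, 3, 3); (2, 0, 0, 0))


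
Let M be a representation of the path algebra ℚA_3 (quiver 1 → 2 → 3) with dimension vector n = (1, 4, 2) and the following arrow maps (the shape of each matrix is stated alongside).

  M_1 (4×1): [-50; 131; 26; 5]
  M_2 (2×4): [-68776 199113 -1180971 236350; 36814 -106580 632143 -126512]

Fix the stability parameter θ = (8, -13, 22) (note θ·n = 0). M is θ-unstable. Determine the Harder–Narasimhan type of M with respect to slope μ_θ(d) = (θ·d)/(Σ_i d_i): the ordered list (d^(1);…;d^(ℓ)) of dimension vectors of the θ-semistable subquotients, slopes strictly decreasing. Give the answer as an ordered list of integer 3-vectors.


Via rank(M_{q-1}∘⋯∘M_p): M ≅ I[1,3], I[2,2]^2, I[2,3].
μ_θ-semistable layers: μ^(1)=22; μ^(2)=-5/2; μ^(3)=-13

((0, 0, 2); (1, 1, 0); (0, 3, 0))


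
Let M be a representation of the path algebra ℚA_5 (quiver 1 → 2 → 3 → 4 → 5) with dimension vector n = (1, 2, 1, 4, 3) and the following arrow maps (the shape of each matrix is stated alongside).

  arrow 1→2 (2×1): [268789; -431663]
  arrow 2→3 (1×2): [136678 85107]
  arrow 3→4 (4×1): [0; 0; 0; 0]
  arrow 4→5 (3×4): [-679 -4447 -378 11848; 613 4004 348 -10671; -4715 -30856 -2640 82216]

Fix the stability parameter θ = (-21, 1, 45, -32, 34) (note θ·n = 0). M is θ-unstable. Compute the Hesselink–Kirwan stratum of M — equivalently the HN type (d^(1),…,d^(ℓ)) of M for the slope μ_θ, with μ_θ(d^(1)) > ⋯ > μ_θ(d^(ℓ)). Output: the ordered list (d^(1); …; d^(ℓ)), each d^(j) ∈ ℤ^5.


Interval decomposition of M: I[1,3], I[2,2], I[4,4], I[4,5]^3.
HN type (ℓ=5): μ^(1)=45; μ^(2)=34; μ^(3)=1; μ^(4)=-21; μ^(5)=-32

((0, 0, 1, 0, 0); (0, 0, 0, 0, 3); (0, 2, 0, 0, 0); (1, 0, 0, 0, 0); (0, 0, 0, 4, 0))


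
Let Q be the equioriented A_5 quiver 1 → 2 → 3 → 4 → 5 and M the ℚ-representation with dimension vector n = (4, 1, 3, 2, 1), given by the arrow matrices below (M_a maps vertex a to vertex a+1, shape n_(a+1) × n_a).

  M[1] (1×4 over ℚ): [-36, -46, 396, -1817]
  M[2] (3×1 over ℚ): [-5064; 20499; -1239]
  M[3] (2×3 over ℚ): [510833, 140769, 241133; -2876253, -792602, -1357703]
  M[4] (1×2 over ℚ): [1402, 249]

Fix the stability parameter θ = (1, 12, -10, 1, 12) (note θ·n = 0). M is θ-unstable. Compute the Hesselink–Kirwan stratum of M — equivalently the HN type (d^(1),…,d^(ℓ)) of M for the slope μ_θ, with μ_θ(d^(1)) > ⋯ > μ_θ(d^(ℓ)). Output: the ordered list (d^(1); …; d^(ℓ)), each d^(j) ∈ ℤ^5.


Barcode: M ≅ I[1,1]^3, I[1,5], I[3,3], I[3,4]. HN layers by μ_θ (3 steps, strictly decreasing):
  μ^(1)=12; μ^(2)=1; μ^(3)=-10

((0, 0, 0, 0, 1); (4, 1, 1, 2, 0); (0, 0, 2, 0, 0))


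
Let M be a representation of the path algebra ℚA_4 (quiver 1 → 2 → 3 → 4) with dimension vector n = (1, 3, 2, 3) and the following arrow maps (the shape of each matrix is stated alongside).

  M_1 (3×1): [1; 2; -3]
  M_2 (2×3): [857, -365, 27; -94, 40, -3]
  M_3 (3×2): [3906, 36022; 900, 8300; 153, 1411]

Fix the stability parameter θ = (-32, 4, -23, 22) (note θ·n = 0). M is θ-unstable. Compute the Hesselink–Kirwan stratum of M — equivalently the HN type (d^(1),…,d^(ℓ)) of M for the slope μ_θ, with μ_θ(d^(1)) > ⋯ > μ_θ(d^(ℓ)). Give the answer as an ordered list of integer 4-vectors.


Barcode: M ≅ I[1,4], I[2,2], I[2,3], I[4,4]^2. HN layers by μ_θ (4 steps, strictly decreasing):
  μ^(1)=22; μ^(2)=4; μ^(3)=-19/2; μ^(4)=-32

((0, 0, 0, 3); (0, 1, 0, 0); (0, 2, 2, 0); (1, 0, 0, 0))


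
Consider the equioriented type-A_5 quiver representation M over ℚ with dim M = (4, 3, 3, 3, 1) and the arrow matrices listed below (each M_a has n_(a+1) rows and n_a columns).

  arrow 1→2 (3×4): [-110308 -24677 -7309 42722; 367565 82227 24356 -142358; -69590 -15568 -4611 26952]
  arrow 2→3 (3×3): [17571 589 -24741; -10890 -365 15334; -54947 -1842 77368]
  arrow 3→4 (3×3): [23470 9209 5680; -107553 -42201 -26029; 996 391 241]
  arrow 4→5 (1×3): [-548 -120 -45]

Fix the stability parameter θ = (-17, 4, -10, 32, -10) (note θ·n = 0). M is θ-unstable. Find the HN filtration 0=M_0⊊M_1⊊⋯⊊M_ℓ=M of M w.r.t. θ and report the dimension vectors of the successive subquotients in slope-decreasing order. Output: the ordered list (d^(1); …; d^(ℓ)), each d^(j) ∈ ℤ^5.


Via rank(M_{q-1}∘⋯∘M_p): M ≅ I[1,1], I[1,4]^2, I[1,5].
μ_θ-semistable layers: μ^(1)=32; μ^(2)=11; μ^(3)=-3; μ^(4)=-17

((0, 0, 0, 2, 0); (0, 0, 0, 1, 1); (0, 3, 3, 0, 0); (4, 0, 0, 0, 0))


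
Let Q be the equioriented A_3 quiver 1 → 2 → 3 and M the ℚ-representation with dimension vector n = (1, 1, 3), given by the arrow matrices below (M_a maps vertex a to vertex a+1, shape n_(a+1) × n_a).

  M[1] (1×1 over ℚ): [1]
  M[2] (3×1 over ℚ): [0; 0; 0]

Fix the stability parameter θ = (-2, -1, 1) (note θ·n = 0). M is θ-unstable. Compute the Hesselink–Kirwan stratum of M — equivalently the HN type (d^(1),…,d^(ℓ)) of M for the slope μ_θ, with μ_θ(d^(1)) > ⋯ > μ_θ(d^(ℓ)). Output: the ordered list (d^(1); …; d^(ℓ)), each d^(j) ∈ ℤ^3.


Barcode: M ≅ I[1,2], I[3,3]^3. HN layers by μ_θ (3 steps, strictly decreasing):
  μ^(1)=1; μ^(2)=-1; μ^(3)=-2

((0, 0, 3); (0, 1, 0); (1, 0, 0))


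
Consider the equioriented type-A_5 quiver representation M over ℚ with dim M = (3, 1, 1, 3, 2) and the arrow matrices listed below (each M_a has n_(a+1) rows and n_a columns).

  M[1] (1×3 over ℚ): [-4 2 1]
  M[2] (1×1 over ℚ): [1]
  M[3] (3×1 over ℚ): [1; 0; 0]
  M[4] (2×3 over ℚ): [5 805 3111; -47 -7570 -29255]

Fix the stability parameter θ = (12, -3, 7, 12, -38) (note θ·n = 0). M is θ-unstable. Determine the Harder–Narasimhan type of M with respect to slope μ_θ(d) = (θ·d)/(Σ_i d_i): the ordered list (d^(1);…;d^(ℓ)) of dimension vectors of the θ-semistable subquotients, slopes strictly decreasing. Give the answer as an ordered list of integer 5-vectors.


Barcode: M ≅ I[1,1]^2, I[1,5], I[4,4], I[4,5]. HN layers by μ_θ (3 steps, strictly decreasing):
  μ^(1)=12; μ^(2)=-2; μ^(3)=-13

((2, 0, 0, 1, 0); (1, 1, 1, 1, 1); (0, 0, 0, 1, 1))


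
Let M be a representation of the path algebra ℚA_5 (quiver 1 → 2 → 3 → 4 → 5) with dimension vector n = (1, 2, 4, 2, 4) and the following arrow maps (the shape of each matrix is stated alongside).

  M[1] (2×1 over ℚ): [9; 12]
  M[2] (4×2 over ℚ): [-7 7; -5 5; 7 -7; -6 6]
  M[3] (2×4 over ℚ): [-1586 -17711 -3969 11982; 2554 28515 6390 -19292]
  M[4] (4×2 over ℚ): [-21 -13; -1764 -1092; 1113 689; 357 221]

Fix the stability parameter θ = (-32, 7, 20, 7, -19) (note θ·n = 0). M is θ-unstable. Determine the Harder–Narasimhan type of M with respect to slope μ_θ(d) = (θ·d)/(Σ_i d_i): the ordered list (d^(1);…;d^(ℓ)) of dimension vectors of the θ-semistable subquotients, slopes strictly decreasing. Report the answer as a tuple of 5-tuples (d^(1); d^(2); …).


Via rank(M_{q-1}∘⋯∘M_p): M ≅ I[1,5], I[2,2], I[3,3]^2, I[3,4], I[5,5]^3.
μ_θ-semistable layers: μ^(1)=20; μ^(2)=27/2; μ^(3)=7; μ^(4)=15/4; μ^(5)=-19; μ^(6)=-32

((0, 0, 2, 0, 0); (0, 0, 1, 1, 0); (0, 1, 0, 0, 0); (0, 1, 1, 1, 1); (0, 0, 0, 0, 3); (1, 0, 0, 0, 0))
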